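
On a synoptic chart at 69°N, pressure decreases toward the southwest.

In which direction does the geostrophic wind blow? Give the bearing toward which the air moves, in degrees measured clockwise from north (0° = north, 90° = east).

The pressure-gradient force points toward the southwest (bearing 225°).
Geostrophic balance: in the Northern Hemisphere the Coriolis force deflects motion to the right, so the geostrophic wind blows 90° to the right of the pressure-gradient force (low pressure on the left).
Rotating 225° by 90° clockwise gives 315° — the wind blows toward the northwest.

315°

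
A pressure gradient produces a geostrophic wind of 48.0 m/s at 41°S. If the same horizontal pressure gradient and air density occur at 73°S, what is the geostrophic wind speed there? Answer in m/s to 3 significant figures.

32.9 m/s

With the same pressure gradient and density, V_g ∝ 1/f ∝ 1/sin φ.
V₂ = V₁ · sin φ₁ / sin φ₂ = 48.0 × sin 41° / sin 73°
V₂ = 48.0 × 0.6561/0.9563 = 32.9 m/s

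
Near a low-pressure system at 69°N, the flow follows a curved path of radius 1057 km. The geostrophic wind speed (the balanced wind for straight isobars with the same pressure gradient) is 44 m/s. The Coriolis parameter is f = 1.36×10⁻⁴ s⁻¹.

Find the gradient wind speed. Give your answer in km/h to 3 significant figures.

127 km/h

Around a low, centrifugal force acts outward with Coriolis, so pressure-gradient force balances both:
(1/ρ)|∂P/∂n| = fV + V²/R  →  V² + fR·V − fR·V_g = 0
With fR = 1.36×10⁻⁴ × 1057×10³ m = 144 m/s:
V = [−fR + √((fR)² + 4 fR V_g)]/2 = [−144 + √(144² + 4×144×44)]/2 = 35.3 m/s
Subgeostrophic (V < V_g = 44 m/s), as expected around a low.
Converting: 35.3 m/s × 3.6 = 127 km/h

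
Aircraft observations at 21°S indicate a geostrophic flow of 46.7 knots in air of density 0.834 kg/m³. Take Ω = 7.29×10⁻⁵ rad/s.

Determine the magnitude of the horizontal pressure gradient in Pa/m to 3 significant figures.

Coriolis parameter at 21°S:
f = 2Ω sin φ = 2 × 7.29×10⁻⁵ × sin 21° = 5.23×10⁻⁵ s⁻¹
Wind speed in SI: 46.7 knots = 24.0 m/s
Geostrophic balance rearranged: |∂P/∂n| = f ρ V_g
|∂P/∂n| = 5.23×10⁻⁵ × 0.834 × 24.0 = 1.05×10⁻³ Pa/m

1.05×10⁻³ Pa/m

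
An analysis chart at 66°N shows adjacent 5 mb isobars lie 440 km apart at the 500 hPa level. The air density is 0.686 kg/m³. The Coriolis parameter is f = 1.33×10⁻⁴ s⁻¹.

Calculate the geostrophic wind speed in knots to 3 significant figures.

Pressure gradient: |∂P/∂n| = 500 Pa / 440000 m = 1.14×10⁻³ Pa/m
Geostrophic balance (pressure-gradient force = Coriolis force):
V_g = (1/(fρ)) |∂P/∂n| = 1.14×10⁻³ / (1.33×10⁻⁴ × 0.686) = 12.5 m/s
Converting: 12.5 m/s × 1.944 = 24.2 knots

24.2 knots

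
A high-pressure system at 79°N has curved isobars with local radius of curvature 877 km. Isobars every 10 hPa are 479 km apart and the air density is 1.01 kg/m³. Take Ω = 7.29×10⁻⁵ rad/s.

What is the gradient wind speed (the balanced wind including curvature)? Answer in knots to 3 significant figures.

Coriolis parameter at 79°N:
f = 2Ω sin φ = 2 × 7.29×10⁻⁵ × sin 79° = 1.43×10⁻⁴ s⁻¹
Pressure gradient: |∂P/∂n| = 1000 Pa / 479000 m = 2.09×10⁻³ Pa/m
Geostrophic speed: V_g = |∂P/∂n|/(fρ) = 2.09×10⁻³/(1.43×10⁻⁴ × 1.01) = 14.4 m/s
Around a high, pressure-gradient force acts outward with centrifugal, so Coriolis balances both:
fV = (1/ρ)|∂P/∂n| + V²/R  →  V² − fR·V + fR·V_g = 0
With fR = 1.43×10⁻⁴ × 877×10³ m = 126 m/s:
V = [fR − √((fR)² − 4 fR V_g)]/2 = [126 − √(126² − 4×126×14.4)]/2 = 16.7 m/s
Supergeostrophic (V > V_g = 14.4 m/s), as expected around a high.
Converting: 16.7 m/s × 1.944 = 32.4 knots

32.4 knots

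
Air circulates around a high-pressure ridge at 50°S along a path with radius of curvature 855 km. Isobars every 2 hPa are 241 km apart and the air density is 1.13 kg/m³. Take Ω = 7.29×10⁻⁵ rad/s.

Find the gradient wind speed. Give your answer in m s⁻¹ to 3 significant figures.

Coriolis parameter at 50°S:
f = 2Ω sin φ = 2 × 7.29×10⁻⁵ × sin 50° = 1.12×10⁻⁴ s⁻¹
Pressure gradient: |∂P/∂n| = 200 Pa / 241000 m = 8.30×10⁻⁴ Pa/m
Geostrophic speed: V_g = |∂P/∂n|/(fρ) = 8.30×10⁻⁴/(1.12×10⁻⁴ × 1.13) = 6.58 m/s
Around a high, pressure-gradient force acts outward with centrifugal, so Coriolis balances both:
fV = (1/ρ)|∂P/∂n| + V²/R  →  V² − fR·V + fR·V_g = 0
With fR = 1.12×10⁻⁴ × 855×10³ m = 95.5 m/s:
V = [fR − √((fR)² − 4 fR V_g)]/2 = [95.5 − √(95.5² − 4×95.5×6.58)]/2 = 7.1 m/s
Supergeostrophic (V > V_g = 6.58 m/s), as expected around a high.

7.10 m s⁻¹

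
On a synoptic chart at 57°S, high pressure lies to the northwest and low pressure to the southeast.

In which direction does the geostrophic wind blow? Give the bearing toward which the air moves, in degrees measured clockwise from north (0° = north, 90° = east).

045°

The pressure-gradient force points toward the southeast (bearing 135°).
Geostrophic balance: in the Southern Hemisphere the Coriolis force deflects motion to the left, so the geostrophic wind blows 90° to the left of the pressure-gradient force (low pressure on the right).
Rotating 135° by 90° counterclockwise gives 045° — the wind blows toward the northeast.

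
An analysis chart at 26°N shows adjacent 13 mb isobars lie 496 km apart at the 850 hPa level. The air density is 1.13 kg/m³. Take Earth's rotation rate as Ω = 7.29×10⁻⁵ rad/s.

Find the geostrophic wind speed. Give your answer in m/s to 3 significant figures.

36.3 m/s

Coriolis parameter at 26°N:
f = 2Ω sin φ = 2 × 7.29×10⁻⁵ × sin 26° = 6.39×10⁻⁵ s⁻¹
Pressure gradient: |∂P/∂n| = 1300 Pa / 496000 m = 2.62×10⁻³ Pa/m
Geostrophic balance (pressure-gradient force = Coriolis force):
V_g = (1/(fρ)) |∂P/∂n| = 2.62×10⁻³ / (6.39×10⁻⁵ × 1.13) = 36.3 m/s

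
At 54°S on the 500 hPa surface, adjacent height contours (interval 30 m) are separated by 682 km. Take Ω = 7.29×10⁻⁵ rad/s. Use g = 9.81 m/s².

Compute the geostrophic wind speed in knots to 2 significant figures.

Coriolis parameter at 54°S:
f = 2Ω sin φ = 2 × 7.29×10⁻⁵ × sin 54° = 1.18×10⁻⁴ s⁻¹
Height gradient: |∂Z/∂n| = 30 m / 682000 m = 4.40×10⁻⁵
On a pressure surface, geostrophic balance gives V_g = (g/f)|∂Z/∂n|:
V_g = 9.81 × 4.40×10⁻⁵ / 1.18×10⁻⁴ = 3.66 m/s
Converting: 3.66 m/s × 1.944 = 7.1 knots

7.1 knots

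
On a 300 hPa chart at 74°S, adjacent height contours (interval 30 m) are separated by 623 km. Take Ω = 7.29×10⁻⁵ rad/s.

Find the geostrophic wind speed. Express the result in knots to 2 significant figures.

Coriolis parameter at 74°S:
f = 2Ω sin φ = 2 × 7.29×10⁻⁵ × sin 74° = 1.40×10⁻⁴ s⁻¹
Height gradient: |∂Z/∂n| = 30 m / 623000 m = 4.82×10⁻⁵
On a pressure surface, geostrophic balance gives V_g = (g/f)|∂Z/∂n|:
V_g = 9.81 × 4.82×10⁻⁵ / 1.40×10⁻⁴ = 3.37 m/s
Converting: 3.37 m/s × 1.944 = 6.6 knots

6.6 knots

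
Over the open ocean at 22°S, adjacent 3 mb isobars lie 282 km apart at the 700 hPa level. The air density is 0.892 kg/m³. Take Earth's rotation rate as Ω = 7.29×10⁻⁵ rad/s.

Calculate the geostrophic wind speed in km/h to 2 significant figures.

79 km/h

Coriolis parameter at 22°S:
f = 2Ω sin φ = 2 × 7.29×10⁻⁵ × sin 22° = 5.46×10⁻⁵ s⁻¹
Pressure gradient: |∂P/∂n| = 300 Pa / 282000 m = 1.06×10⁻³ Pa/m
Geostrophic balance (pressure-gradient force = Coriolis force):
V_g = (1/(fρ)) |∂P/∂n| = 1.06×10⁻³ / (5.46×10⁻⁵ × 0.892) = 21.8 m/s
Converting: 21.8 m/s × 3.6 = 79 km/h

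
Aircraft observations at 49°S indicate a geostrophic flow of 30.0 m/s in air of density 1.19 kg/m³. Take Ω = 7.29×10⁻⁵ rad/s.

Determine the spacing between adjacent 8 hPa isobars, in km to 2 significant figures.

Coriolis parameter at 49°S:
f = 2Ω sin φ = 2 × 7.29×10⁻⁵ × sin 49° = 1.10×10⁻⁴ s⁻¹
Geostrophic balance rearranged: |∂P/∂n| = f ρ V_g
|∂P/∂n| = 1.10×10⁻⁴ × 1.19 × 30.0 = 3.93×10⁻³ Pa/m
Isobar spacing: Δn = ΔP/|∂P/∂n| = 800 Pa / 3.93×10⁻³ Pa/m = 203650 m ≈ 200 km

200 km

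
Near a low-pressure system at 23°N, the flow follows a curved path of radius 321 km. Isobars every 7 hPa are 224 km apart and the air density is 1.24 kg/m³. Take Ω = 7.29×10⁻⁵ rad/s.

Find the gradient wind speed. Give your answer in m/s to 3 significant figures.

20.7 m/s

Coriolis parameter at 23°N:
f = 2Ω sin φ = 2 × 7.29×10⁻⁵ × sin 23° = 5.70×10⁻⁵ s⁻¹
Pressure gradient: |∂P/∂n| = 700 Pa / 224000 m = 3.12×10⁻³ Pa/m
Geostrophic speed: V_g = |∂P/∂n|/(fρ) = 3.12×10⁻³/(5.70×10⁻⁵ × 1.24) = 44.2 m/s
Around a low, centrifugal force acts outward with Coriolis, so pressure-gradient force balances both:
(1/ρ)|∂P/∂n| = fV + V²/R  →  V² + fR·V − fR·V_g = 0
With fR = 5.70×10⁻⁵ × 321×10³ m = 18.3 m/s:
V = [−fR + √((fR)² + 4 fR V_g)]/2 = [−18.3 + √(18.3² + 4×18.3×44.2)]/2 = 20.7 m/s
Subgeostrophic (V < V_g = 44.2 m/s), as expected around a low.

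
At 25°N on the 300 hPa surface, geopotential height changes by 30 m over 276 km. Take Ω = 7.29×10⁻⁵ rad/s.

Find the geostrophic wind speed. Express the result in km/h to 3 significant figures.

Coriolis parameter at 25°N:
f = 2Ω sin φ = 2 × 7.29×10⁻⁵ × sin 25° = 6.16×10⁻⁵ s⁻¹
Height gradient: |∂Z/∂n| = 30 m / 276000 m = 1.09×10⁻⁴
On a pressure surface, geostrophic balance gives V_g = (g/f)|∂Z/∂n|:
V_g = 9.81 × 1.09×10⁻⁴ / 6.16×10⁻⁵ = 17.3 m/s
Converting: 17.3 m/s × 3.6 = 62.3 km/h

62.3 km/h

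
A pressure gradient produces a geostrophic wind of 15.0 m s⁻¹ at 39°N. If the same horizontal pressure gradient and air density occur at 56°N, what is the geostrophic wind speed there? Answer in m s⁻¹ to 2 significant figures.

11 m s⁻¹

With the same pressure gradient and density, V_g ∝ 1/f ∝ 1/sin φ.
V₂ = V₁ · sin φ₁ / sin φ₂ = 15.0 × sin 39° / sin 56°
V₂ = 15.0 × 0.6293/0.8290 = 11 m s⁻¹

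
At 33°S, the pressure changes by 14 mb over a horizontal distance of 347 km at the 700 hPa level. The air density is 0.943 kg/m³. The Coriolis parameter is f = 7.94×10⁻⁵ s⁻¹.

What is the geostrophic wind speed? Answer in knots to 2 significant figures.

100 knots

Pressure gradient: |∂P/∂n| = 1400 Pa / 347000 m = 4.03×10⁻³ Pa/m
Geostrophic balance (pressure-gradient force = Coriolis force):
V_g = (1/(fρ)) |∂P/∂n| = 4.03×10⁻³ / (7.94×10⁻⁵ × 0.943) = 53.9 m/s
Converting: 53.9 m/s × 1.944 = 100 knots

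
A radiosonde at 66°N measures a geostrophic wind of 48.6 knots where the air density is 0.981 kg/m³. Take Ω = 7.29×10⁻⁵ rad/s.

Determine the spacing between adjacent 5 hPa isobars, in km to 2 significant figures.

150 km

Coriolis parameter at 66°N:
f = 2Ω sin φ = 2 × 7.29×10⁻⁵ × sin 66° = 1.33×10⁻⁴ s⁻¹
Wind speed in SI: 48.6 knots = 25.0 m/s
Geostrophic balance rearranged: |∂P/∂n| = f ρ V_g
|∂P/∂n| = 1.33×10⁻⁴ × 0.981 × 25.0 = 3.27×10⁻³ Pa/m
Isobar spacing: Δn = ΔP/|∂P/∂n| = 500 Pa / 3.27×10⁻³ Pa/m = 153052 m ≈ 150 km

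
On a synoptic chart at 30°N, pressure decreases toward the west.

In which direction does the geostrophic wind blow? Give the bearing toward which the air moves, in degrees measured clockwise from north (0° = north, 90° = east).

000°

The pressure-gradient force points toward the west (bearing 270°).
Geostrophic balance: in the Northern Hemisphere the Coriolis force deflects motion to the right, so the geostrophic wind blows 90° to the right of the pressure-gradient force (low pressure on the left).
Rotating 270° by 90° clockwise gives 000° — the wind blows toward the north.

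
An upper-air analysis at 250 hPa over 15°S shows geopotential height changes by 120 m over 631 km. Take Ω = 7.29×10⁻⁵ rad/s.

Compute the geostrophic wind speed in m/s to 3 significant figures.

Coriolis parameter at 15°S:
f = 2Ω sin φ = 2 × 7.29×10⁻⁵ × sin 15° = 3.77×10⁻⁵ s⁻¹
Height gradient: |∂Z/∂n| = 120 m / 631000 m = 1.90×10⁻⁴
On a pressure surface, geostrophic balance gives V_g = (g/f)|∂Z/∂n|:
V_g = 9.81 × 1.90×10⁻⁴ / 3.77×10⁻⁵ = 49.4 m/s

49.4 m/s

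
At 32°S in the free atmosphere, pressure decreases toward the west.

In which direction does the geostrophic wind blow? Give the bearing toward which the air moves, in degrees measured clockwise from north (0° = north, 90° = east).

The pressure-gradient force points toward the west (bearing 270°).
Geostrophic balance: in the Southern Hemisphere the Coriolis force deflects motion to the left, so the geostrophic wind blows 90° to the left of the pressure-gradient force (low pressure on the right).
Rotating 270° by 90° counterclockwise gives 180° — the wind blows toward the south.

180°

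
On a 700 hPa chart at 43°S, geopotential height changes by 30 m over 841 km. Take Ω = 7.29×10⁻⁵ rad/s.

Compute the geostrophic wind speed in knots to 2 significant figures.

Coriolis parameter at 43°S:
f = 2Ω sin φ = 2 × 7.29×10⁻⁵ × sin 43° = 9.94×10⁻⁵ s⁻¹
Height gradient: |∂Z/∂n| = 30 m / 841000 m = 3.57×10⁻⁵
On a pressure surface, geostrophic balance gives V_g = (g/f)|∂Z/∂n|:
V_g = 9.81 × 3.57×10⁻⁵ / 9.94×10⁻⁵ = 3.52 m/s
Converting: 3.52 m/s × 1.944 = 6.8 knots

6.8 knots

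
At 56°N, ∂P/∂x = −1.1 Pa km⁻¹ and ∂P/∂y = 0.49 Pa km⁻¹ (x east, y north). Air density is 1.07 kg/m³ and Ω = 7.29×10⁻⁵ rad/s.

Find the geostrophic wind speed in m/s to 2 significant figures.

9.3 m/s

Coriolis parameter at 56°N:
f = 2Ω sin φ = 2 × 7.29×10⁻⁵ × sin 56° = 1.21×10⁻⁴ s⁻¹
Component geostrophic relations (x east, y north):
u_g = −(1/(fρ)) ∂P/∂y,  v_g = (1/(fρ)) ∂P/∂x
u_g = −(0.49×10⁻³)/(1.21×10⁻⁴ × 1.07) = −3.79 m/s;  v_g = (−1.1×10⁻³)/(1.21×10⁻⁴ × 1.07) = −8.51 m/s
|V_g| = √(u_g² + v_g²) = 9.31 m/s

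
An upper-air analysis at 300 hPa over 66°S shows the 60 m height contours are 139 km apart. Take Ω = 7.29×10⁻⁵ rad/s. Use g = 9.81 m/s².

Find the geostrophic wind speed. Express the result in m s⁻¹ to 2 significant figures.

Coriolis parameter at 66°S:
f = 2Ω sin φ = 2 × 7.29×10⁻⁵ × sin 66° = 1.33×10⁻⁴ s⁻¹
Height gradient: |∂Z/∂n| = 60 m / 139000 m = 4.32×10⁻⁴
On a pressure surface, geostrophic balance gives V_g = (g/f)|∂Z/∂n|:
V_g = 9.81 × 4.32×10⁻⁴ / 1.33×10⁻⁴ = 31.8 m/s

32 m s⁻¹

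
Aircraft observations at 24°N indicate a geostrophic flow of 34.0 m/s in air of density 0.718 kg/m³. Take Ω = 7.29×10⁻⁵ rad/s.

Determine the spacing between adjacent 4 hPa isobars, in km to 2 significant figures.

280 km

Coriolis parameter at 24°N:
f = 2Ω sin φ = 2 × 7.29×10⁻⁵ × sin 24° = 5.93×10⁻⁵ s⁻¹
Geostrophic balance rearranged: |∂P/∂n| = f ρ V_g
|∂P/∂n| = 5.93×10⁻⁵ × 0.718 × 34.0 = 1.45×10⁻³ Pa/m
Isobar spacing: Δn = ΔP/|∂P/∂n| = 400 Pa / 1.45×10⁻³ Pa/m = 276303 m ≈ 280 km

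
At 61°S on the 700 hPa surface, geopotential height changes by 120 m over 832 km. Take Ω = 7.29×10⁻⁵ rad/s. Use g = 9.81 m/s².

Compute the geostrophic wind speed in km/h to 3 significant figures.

Coriolis parameter at 61°S:
f = 2Ω sin φ = 2 × 7.29×10⁻⁵ × sin 61° = 1.28×10⁻⁴ s⁻¹
Height gradient: |∂Z/∂n| = 120 m / 832000 m = 1.44×10⁻⁴
On a pressure surface, geostrophic balance gives V_g = (g/f)|∂Z/∂n|:
V_g = 9.81 × 1.44×10⁻⁴ / 1.28×10⁻⁴ = 11.1 m/s
Converting: 11.1 m/s × 3.6 = 39.9 km/h

39.9 km/h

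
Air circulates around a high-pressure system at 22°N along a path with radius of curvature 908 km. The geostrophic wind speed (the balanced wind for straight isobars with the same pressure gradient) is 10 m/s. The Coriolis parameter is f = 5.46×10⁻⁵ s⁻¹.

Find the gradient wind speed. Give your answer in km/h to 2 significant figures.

Around a high, pressure-gradient force acts outward with centrifugal, so Coriolis balances both:
fV = (1/ρ)|∂P/∂n| + V²/R  →  V² − fR·V + fR·V_g = 0
With fR = 5.46×10⁻⁵ × 908×10³ m = 49.6 m/s:
V = [fR − √((fR)² − 4 fR V_g)]/2 = [49.6 − √(49.6² − 4×49.6×10)]/2 = 13.9 m/s
Supergeostrophic (V > V_g = 10 m/s), as expected around a high.
Converting: 13.9 m/s × 3.6 = 50 km/h

50 km/h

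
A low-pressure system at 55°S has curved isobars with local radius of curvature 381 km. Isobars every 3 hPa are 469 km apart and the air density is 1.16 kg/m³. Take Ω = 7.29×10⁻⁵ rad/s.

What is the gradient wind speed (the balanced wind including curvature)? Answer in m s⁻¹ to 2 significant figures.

Coriolis parameter at 55°S:
f = 2Ω sin φ = 2 × 7.29×10⁻⁵ × sin 55° = 1.19×10⁻⁴ s⁻¹
Pressure gradient: |∂P/∂n| = 300 Pa / 469000 m = 6.40×10⁻⁴ Pa/m
Geostrophic speed: V_g = |∂P/∂n|/(fρ) = 6.40×10⁻⁴/(1.19×10⁻⁴ × 1.16) = 4.62 m/s
Around a low, centrifugal force acts outward with Coriolis, so pressure-gradient force balances both:
(1/ρ)|∂P/∂n| = fV + V²/R  →  V² + fR·V − fR·V_g = 0
With fR = 1.19×10⁻⁴ × 381×10³ m = 45.5 m/s:
V = [−fR + √((fR)² + 4 fR V_g)]/2 = [−45.5 + √(45.5² + 4×45.5×4.62)]/2 = 4.22 m/s
Subgeostrophic (V < V_g = 4.62 m/s), as expected around a low.

4.2 m s⁻¹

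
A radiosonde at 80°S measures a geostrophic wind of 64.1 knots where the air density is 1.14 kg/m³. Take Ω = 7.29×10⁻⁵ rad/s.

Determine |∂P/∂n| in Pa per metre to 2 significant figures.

Coriolis parameter at 80°S:
f = 2Ω sin φ = 2 × 7.29×10⁻⁵ × sin 80° = 1.44×10⁻⁴ s⁻¹
Wind speed in SI: 64.1 knots = 33.0 m/s
Geostrophic balance rearranged: |∂P/∂n| = f ρ V_g
|∂P/∂n| = 1.44×10⁻⁴ × 1.14 × 33.0 = 5.40×10⁻³ Pa/m

5.4×10⁻³ Pa/m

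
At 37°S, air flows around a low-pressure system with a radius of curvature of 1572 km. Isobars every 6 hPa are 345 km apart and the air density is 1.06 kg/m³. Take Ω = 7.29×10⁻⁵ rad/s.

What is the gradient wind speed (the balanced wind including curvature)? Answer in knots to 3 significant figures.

Coriolis parameter at 37°S:
f = 2Ω sin φ = 2 × 7.29×10⁻⁵ × sin 37° = 8.77×10⁻⁵ s⁻¹
Pressure gradient: |∂P/∂n| = 600 Pa / 345000 m = 1.74×10⁻³ Pa/m
Geostrophic speed: V_g = |∂P/∂n|/(fρ) = 1.74×10⁻³/(8.77×10⁻⁵ × 1.06) = 18.7 m/s
Around a low, centrifugal force acts outward with Coriolis, so pressure-gradient force balances both:
(1/ρ)|∂P/∂n| = fV + V²/R  →  V² + fR·V − fR·V_g = 0
With fR = 8.77×10⁻⁵ × 1572×10³ m = 138 m/s:
V = [−fR + √((fR)² + 4 fR V_g)]/2 = [−138 + √(138² + 4×138×18.7)]/2 = 16.7 m/s
Subgeostrophic (V < V_g = 18.7 m/s), as expected around a low.
Converting: 16.7 m/s × 1.944 = 32.4 knots

32.4 knots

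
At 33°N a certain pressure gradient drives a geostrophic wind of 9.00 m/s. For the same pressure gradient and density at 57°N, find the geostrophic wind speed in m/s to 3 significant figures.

5.84 m/s

With the same pressure gradient and density, V_g ∝ 1/f ∝ 1/sin φ.
V₂ = V₁ · sin φ₁ / sin φ₂ = 9.00 × sin 33° / sin 57°
V₂ = 9.00 × 0.5446/0.8387 = 5.84 m/s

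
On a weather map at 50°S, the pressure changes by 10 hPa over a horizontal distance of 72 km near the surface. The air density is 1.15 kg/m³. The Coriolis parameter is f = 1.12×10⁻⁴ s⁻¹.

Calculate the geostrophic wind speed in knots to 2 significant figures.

Pressure gradient: |∂P/∂n| = 1000 Pa / 72000 m = 1.39×10⁻² Pa/m
Geostrophic balance (pressure-gradient force = Coriolis force):
V_g = (1/(fρ)) |∂P/∂n| = 1.39×10⁻² / (1.12×10⁻⁴ × 1.15) = 108 m/s
Converting: 108 m/s × 1.944 = 210 knots

210 knots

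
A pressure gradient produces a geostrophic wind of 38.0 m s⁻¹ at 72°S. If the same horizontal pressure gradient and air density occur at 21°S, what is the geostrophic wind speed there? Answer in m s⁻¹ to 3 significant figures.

101 m s⁻¹

With the same pressure gradient and density, V_g ∝ 1/f ∝ 1/sin φ.
V₂ = V₁ · sin φ₁ / sin φ₂ = 38.0 × sin 72° / sin 21°
V₂ = 38.0 × 0.9511/0.3584 = 101 m s⁻¹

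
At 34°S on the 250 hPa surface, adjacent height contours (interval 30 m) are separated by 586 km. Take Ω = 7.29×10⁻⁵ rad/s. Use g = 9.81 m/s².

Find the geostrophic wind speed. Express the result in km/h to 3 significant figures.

22.2 km/h

Coriolis parameter at 34°S:
f = 2Ω sin φ = 2 × 7.29×10⁻⁵ × sin 34° = 8.15×10⁻⁵ s⁻¹
Height gradient: |∂Z/∂n| = 30 m / 586000 m = 5.12×10⁻⁵
On a pressure surface, geostrophic balance gives V_g = (g/f)|∂Z/∂n|:
V_g = 9.81 × 5.12×10⁻⁵ / 8.15×10⁻⁵ = 6.16 m/s
Converting: 6.16 m/s × 3.6 = 22.2 km/h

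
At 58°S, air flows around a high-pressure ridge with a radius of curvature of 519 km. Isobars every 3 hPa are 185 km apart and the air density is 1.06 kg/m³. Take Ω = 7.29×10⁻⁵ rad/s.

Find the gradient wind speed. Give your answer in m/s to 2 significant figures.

Coriolis parameter at 58°S:
f = 2Ω sin φ = 2 × 7.29×10⁻⁵ × sin 58° = 1.24×10⁻⁴ s⁻¹
Pressure gradient: |∂P/∂n| = 300 Pa / 185000 m = 1.62×10⁻³ Pa/m
Geostrophic speed: V_g = |∂P/∂n|/(fρ) = 1.62×10⁻³/(1.24×10⁻⁴ × 1.06) = 12.4 m/s
Around a high, pressure-gradient force acts outward with centrifugal, so Coriolis balances both:
fV = (1/ρ)|∂P/∂n| + V²/R  →  V² − fR·V + fR·V_g = 0
With fR = 1.24×10⁻⁴ × 519×10³ m = 64.2 m/s:
V = [fR − √((fR)² − 4 fR V_g)]/2 = [64.2 − √(64.2² − 4×64.2×12.4)]/2 = 16.7 m/s
Supergeostrophic (V > V_g = 12.4 m/s), as expected around a high.

17 m/s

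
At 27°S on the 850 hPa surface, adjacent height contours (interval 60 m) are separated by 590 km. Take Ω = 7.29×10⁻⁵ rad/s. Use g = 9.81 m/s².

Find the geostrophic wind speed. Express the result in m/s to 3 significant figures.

15.1 m/s

Coriolis parameter at 27°S:
f = 2Ω sin φ = 2 × 7.29×10⁻⁵ × sin 27° = 6.62×10⁻⁵ s⁻¹
Height gradient: |∂Z/∂n| = 60 m / 590000 m = 1.02×10⁻⁴
On a pressure surface, geostrophic balance gives V_g = (g/f)|∂Z/∂n|:
V_g = 9.81 × 1.02×10⁻⁴ / 6.62×10⁻⁵ = 15.1 m/s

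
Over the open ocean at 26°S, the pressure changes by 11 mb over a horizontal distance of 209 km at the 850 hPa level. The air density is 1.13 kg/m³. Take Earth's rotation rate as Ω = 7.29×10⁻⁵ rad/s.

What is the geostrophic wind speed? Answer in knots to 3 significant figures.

142 knots

Coriolis parameter at 26°S:
f = 2Ω sin φ = 2 × 7.29×10⁻⁵ × sin 26° = 6.39×10⁻⁵ s⁻¹
Pressure gradient: |∂P/∂n| = 1100 Pa / 209000 m = 5.26×10⁻³ Pa/m
Geostrophic balance (pressure-gradient force = Coriolis force):
V_g = (1/(fρ)) |∂P/∂n| = 5.26×10⁻³ / (6.39×10⁻⁵ × 1.13) = 72.9 m/s
Converting: 72.9 m/s × 1.944 = 142 knots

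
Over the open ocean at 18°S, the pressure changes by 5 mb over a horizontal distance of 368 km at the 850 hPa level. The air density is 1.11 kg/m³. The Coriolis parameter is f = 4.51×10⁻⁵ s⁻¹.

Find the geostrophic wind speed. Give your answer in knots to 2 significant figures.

53 knots

Pressure gradient: |∂P/∂n| = 500 Pa / 368000 m = 1.36×10⁻³ Pa/m
Geostrophic balance (pressure-gradient force = Coriolis force):
V_g = (1/(fρ)) |∂P/∂n| = 1.36×10⁻³ / (4.51×10⁻⁵ × 1.11) = 27.1 m/s
Converting: 27.1 m/s × 1.944 = 53 knots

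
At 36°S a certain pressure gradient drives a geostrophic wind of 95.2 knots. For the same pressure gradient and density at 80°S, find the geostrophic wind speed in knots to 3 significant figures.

56.8 knots

With the same pressure gradient and density, V_g ∝ 1/f ∝ 1/sin φ.
V₂ = V₁ · sin φ₁ / sin φ₂ = 95.2 × sin 36° / sin 80°
V₂ = 95.2 × 0.5878/0.9848 = 56.8 knots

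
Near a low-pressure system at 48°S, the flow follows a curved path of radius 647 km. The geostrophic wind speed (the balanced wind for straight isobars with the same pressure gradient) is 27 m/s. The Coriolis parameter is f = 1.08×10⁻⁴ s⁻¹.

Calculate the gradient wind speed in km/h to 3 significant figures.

74.9 km/h

Around a low, centrifugal force acts outward with Coriolis, so pressure-gradient force balances both:
(1/ρ)|∂P/∂n| = fV + V²/R  →  V² + fR·V − fR·V_g = 0
With fR = 1.08×10⁻⁴ × 647×10³ m = 69.9 m/s:
V = [−fR + √((fR)² + 4 fR V_g)]/2 = [−69.9 + √(69.9² + 4×69.9×27)]/2 = 20.8 m/s
Subgeostrophic (V < V_g = 27 m/s), as expected around a low.
Converting: 20.8 m/s × 3.6 = 74.9 km/h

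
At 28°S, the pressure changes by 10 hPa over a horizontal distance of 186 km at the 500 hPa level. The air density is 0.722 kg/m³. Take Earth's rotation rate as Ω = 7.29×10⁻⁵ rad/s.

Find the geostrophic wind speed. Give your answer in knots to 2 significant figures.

210 knots

Coriolis parameter at 28°S:
f = 2Ω sin φ = 2 × 7.29×10⁻⁵ × sin 28° = 6.84×10⁻⁵ s⁻¹
Pressure gradient: |∂P/∂n| = 1000 Pa / 186000 m = 5.38×10⁻³ Pa/m
Geostrophic balance (pressure-gradient force = Coriolis force):
V_g = (1/(fρ)) |∂P/∂n| = 5.38×10⁻³ / (6.84×10⁻⁵ × 0.722) = 109 m/s
Converting: 109 m/s × 1.944 = 210 knots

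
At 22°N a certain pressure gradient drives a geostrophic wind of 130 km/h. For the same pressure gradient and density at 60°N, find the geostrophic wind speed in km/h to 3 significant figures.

With the same pressure gradient and density, V_g ∝ 1/f ∝ 1/sin φ.
V₂ = V₁ · sin φ₁ / sin φ₂ = 130 × sin 22° / sin 60°
V₂ = 130 × 0.3746/0.8660 = 56.2 km/h

56.2 km/h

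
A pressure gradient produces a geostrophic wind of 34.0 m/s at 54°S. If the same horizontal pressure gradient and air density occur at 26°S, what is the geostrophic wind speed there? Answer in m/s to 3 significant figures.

With the same pressure gradient and density, V_g ∝ 1/f ∝ 1/sin φ.
V₂ = V₁ · sin φ₁ / sin φ₂ = 34.0 × sin 54° / sin 26°
V₂ = 34.0 × 0.8090/0.4384 = 62.7 m/s

62.7 m/s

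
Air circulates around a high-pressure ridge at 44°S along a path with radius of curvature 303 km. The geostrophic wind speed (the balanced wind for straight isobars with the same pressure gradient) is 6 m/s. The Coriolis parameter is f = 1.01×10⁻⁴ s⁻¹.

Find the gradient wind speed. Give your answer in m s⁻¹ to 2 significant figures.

8.2 m s⁻¹

Around a high, pressure-gradient force acts outward with centrifugal, so Coriolis balances both:
fV = (1/ρ)|∂P/∂n| + V²/R  →  V² − fR·V + fR·V_g = 0
With fR = 1.01×10⁻⁴ × 303×10³ m = 30.6 m/s:
V = [fR − √((fR)² − 4 fR V_g)]/2 = [30.6 − √(30.6² − 4×30.6×6)]/2 = 8.19 m/s
Supergeostrophic (V > V_g = 6 m/s), as expected around a high.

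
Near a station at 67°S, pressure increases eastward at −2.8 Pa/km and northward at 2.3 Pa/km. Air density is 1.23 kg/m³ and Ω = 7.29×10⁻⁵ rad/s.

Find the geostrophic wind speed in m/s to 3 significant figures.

Coriolis parameter at 67°S:
f = 2Ω sin φ = 2 × 7.29×10⁻⁵ × sin 67° = 1.34×10⁻⁴ s⁻¹
In the Southern Hemisphere f is negative: f = −1.34×10⁻⁴ s⁻¹.
Component geostrophic relations (x east, y north):
u_g = −(1/(fρ)) ∂P/∂y,  v_g = (1/(fρ)) ∂P/∂x
u_g = −(2.3×10⁻³)/(−1.34×10⁻⁴ × 1.23) = 13.9 m/s;  v_g = (−2.8×10⁻³)/(−1.34×10⁻⁴ × 1.23) = 17.0 m/s
|V_g| = √(u_g² + v_g²) = 22.0 m/s

22.0 m/s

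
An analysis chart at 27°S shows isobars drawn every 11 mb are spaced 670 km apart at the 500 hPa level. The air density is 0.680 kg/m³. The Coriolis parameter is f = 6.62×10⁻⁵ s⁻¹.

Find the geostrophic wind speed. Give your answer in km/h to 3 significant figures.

131 km/h

Pressure gradient: |∂P/∂n| = 1100 Pa / 670000 m = 1.64×10⁻³ Pa/m
Geostrophic balance (pressure-gradient force = Coriolis force):
V_g = (1/(fρ)) |∂P/∂n| = 1.64×10⁻³ / (6.62×10⁻⁵ × 0.680) = 36.5 m/s
Converting: 36.5 m/s × 3.6 = 131 km/h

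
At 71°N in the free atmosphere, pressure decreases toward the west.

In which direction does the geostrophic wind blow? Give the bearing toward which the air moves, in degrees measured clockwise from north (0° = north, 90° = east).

The pressure-gradient force points toward the west (bearing 270°).
Geostrophic balance: in the Northern Hemisphere the Coriolis force deflects motion to the right, so the geostrophic wind blows 90° to the right of the pressure-gradient force (low pressure on the left).
Rotating 270° by 90° clockwise gives 000° — the wind blows toward the north.

000°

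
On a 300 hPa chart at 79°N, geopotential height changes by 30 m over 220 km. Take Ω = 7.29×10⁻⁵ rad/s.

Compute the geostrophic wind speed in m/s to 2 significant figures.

Coriolis parameter at 79°N:
f = 2Ω sin φ = 2 × 7.29×10⁻⁵ × sin 79° = 1.43×10⁻⁴ s⁻¹
Height gradient: |∂Z/∂n| = 30 m / 220000 m = 1.36×10⁻⁴
On a pressure surface, geostrophic balance gives V_g = (g/f)|∂Z/∂n|:
V_g = 9.81 × 1.36×10⁻⁴ / 1.43×10⁻⁴ = 9.35 m/s

9.3 m/s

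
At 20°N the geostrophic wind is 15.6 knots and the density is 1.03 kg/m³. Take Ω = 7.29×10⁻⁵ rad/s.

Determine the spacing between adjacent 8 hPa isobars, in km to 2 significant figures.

Coriolis parameter at 20°N:
f = 2Ω sin φ = 2 × 7.29×10⁻⁵ × sin 20° = 4.99×10⁻⁵ s⁻¹
Wind speed in SI: 15.6 knots = 8.03 m/s
Geostrophic balance rearranged: |∂P/∂n| = f ρ V_g
|∂P/∂n| = 4.99×10⁻⁵ × 1.03 × 8.03 = 4.12×10⁻⁴ Pa/m
Isobar spacing: Δn = ΔP/|∂P/∂n| = 800 Pa / 4.12×10⁻⁴ Pa/m = 1940800 m ≈ 1900 km

1900 km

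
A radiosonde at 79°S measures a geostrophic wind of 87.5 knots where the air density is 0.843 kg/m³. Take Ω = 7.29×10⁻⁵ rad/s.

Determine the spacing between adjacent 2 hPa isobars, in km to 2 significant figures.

37 km

Coriolis parameter at 79°S:
f = 2Ω sin φ = 2 × 7.29×10⁻⁵ × sin 79° = 1.43×10⁻⁴ s⁻¹
Wind speed in SI: 87.5 knots = 45.0 m/s
Geostrophic balance rearranged: |∂P/∂n| = f ρ V_g
|∂P/∂n| = 1.43×10⁻⁴ × 0.843 × 45.0 = 5.43×10⁻³ Pa/m
Isobar spacing: Δn = ΔP/|∂P/∂n| = 200 Pa / 5.43×10⁻³ Pa/m = 36826 m ≈ 37 km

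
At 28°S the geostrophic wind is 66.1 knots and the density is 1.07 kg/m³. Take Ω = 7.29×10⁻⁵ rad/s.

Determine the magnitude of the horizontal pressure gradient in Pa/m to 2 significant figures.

Coriolis parameter at 28°S:
f = 2Ω sin φ = 2 × 7.29×10⁻⁵ × sin 28° = 6.84×10⁻⁵ s⁻¹
Wind speed in SI: 66.1 knots = 34.0 m/s
Geostrophic balance rearranged: |∂P/∂n| = f ρ V_g
|∂P/∂n| = 6.84×10⁻⁵ × 1.07 × 34.0 = 2.49×10⁻³ Pa/m

2.5×10⁻³ Pa/m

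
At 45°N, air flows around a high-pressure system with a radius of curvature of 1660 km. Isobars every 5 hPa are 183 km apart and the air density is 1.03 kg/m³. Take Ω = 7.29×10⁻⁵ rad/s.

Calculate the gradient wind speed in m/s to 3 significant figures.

Coriolis parameter at 45°N:
f = 2Ω sin φ = 2 × 7.29×10⁻⁵ × sin 45° = 1.03×10⁻⁴ s⁻¹
Pressure gradient: |∂P/∂n| = 500 Pa / 183000 m = 2.73×10⁻³ Pa/m
Geostrophic speed: V_g = |∂P/∂n|/(fρ) = 2.73×10⁻³/(1.03×10⁻⁴ × 1.03) = 25.7 m/s
Around a high, pressure-gradient force acts outward with centrifugal, so Coriolis balances both:
fV = (1/ρ)|∂P/∂n| + V²/R  →  V² − fR·V + fR·V_g = 0
With fR = 1.03×10⁻⁴ × 1660×10³ m = 171 m/s:
V = [fR − √((fR)² − 4 fR V_g)]/2 = [171 − √(171² − 4×171×25.7)]/2 = 31.5 m/s
Supergeostrophic (V > V_g = 25.7 m/s), as expected around a high.

31.5 m/s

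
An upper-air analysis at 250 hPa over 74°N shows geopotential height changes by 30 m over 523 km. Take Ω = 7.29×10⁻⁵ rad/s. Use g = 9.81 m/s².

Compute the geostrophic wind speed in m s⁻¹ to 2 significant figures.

Coriolis parameter at 74°N:
f = 2Ω sin φ = 2 × 7.29×10⁻⁵ × sin 74° = 1.40×10⁻⁴ s⁻¹
Height gradient: |∂Z/∂n| = 30 m / 523000 m = 5.74×10⁻⁵
On a pressure surface, geostrophic balance gives V_g = (g/f)|∂Z/∂n|:
V_g = 9.81 × 5.74×10⁻⁵ / 1.40×10⁻⁴ = 4.02 m/s

4.0 m s⁻¹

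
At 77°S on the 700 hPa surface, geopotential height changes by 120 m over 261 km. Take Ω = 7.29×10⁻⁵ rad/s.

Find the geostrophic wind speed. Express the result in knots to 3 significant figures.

61.7 knots

Coriolis parameter at 77°S:
f = 2Ω sin φ = 2 × 7.29×10⁻⁵ × sin 77° = 1.42×10⁻⁴ s⁻¹
Height gradient: |∂Z/∂n| = 120 m / 261000 m = 4.60×10⁻⁴
On a pressure surface, geostrophic balance gives V_g = (g/f)|∂Z/∂n|:
V_g = 9.81 × 4.60×10⁻⁴ / 1.42×10⁻⁴ = 31.7 m/s
Converting: 31.7 m/s × 1.944 = 61.7 knots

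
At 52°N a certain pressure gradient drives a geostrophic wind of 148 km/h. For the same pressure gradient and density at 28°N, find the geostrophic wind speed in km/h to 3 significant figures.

248 km/h

With the same pressure gradient and density, V_g ∝ 1/f ∝ 1/sin φ.
V₂ = V₁ · sin φ₁ / sin φ₂ = 148 × sin 52° / sin 28°
V₂ = 148 × 0.7880/0.4695 = 248 km/h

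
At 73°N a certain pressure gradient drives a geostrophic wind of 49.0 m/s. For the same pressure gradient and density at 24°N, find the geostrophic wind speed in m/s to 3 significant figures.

With the same pressure gradient and density, V_g ∝ 1/f ∝ 1/sin φ.
V₂ = V₁ · sin φ₁ / sin φ₂ = 49.0 × sin 73° / sin 24°
V₂ = 49.0 × 0.9563/0.4067 = 115 m/s

115 m/s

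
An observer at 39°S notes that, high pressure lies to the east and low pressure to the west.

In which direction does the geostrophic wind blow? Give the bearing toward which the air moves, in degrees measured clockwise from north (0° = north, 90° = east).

180°

The pressure-gradient force points toward the west (bearing 270°).
Geostrophic balance: in the Southern Hemisphere the Coriolis force deflects motion to the left, so the geostrophic wind blows 90° to the left of the pressure-gradient force (low pressure on the right).
Rotating 270° by 90° counterclockwise gives 180° — the wind blows toward the south.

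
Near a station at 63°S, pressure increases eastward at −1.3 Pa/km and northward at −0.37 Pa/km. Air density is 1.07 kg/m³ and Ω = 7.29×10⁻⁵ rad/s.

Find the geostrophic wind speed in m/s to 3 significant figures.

9.72 m/s

Coriolis parameter at 63°S:
f = 2Ω sin φ = 2 × 7.29×10⁻⁵ × sin 63° = 1.30×10⁻⁴ s⁻¹
In the Southern Hemisphere f is negative: f = −1.30×10⁻⁴ s⁻¹.
Component geostrophic relations (x east, y north):
u_g = −(1/(fρ)) ∂P/∂y,  v_g = (1/(fρ)) ∂P/∂x
u_g = −(−0.37×10⁻³)/(−1.30×10⁻⁴ × 1.07) = −2.66 m/s;  v_g = (−1.3×10⁻³)/(−1.30×10⁻⁴ × 1.07) = 9.35 m/s
|V_g| = √(u_g² + v_g²) = 9.72 m/s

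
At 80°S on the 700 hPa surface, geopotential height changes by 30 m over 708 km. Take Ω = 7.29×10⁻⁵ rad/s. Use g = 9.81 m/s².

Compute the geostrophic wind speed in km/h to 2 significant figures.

Coriolis parameter at 80°S:
f = 2Ω sin φ = 2 × 7.29×10⁻⁵ × sin 80° = 1.44×10⁻⁴ s⁻¹
Height gradient: |∂Z/∂n| = 30 m / 708000 m = 4.24×10⁻⁵
On a pressure surface, geostrophic balance gives V_g = (g/f)|∂Z/∂n|:
V_g = 9.81 × 4.24×10⁻⁵ / 1.44×10⁻⁴ = 2.89 m/s
Converting: 2.89 m/s × 3.6 = 10 km/h

10 km/h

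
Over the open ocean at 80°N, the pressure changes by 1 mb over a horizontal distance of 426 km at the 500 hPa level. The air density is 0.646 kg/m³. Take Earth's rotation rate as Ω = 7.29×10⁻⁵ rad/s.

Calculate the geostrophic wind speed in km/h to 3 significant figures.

Coriolis parameter at 80°N:
f = 2Ω sin φ = 2 × 7.29×10⁻⁵ × sin 80° = 1.44×10⁻⁴ s⁻¹
Pressure gradient: |∂P/∂n| = 100 Pa / 426000 m = 2.35×10⁻⁴ Pa/m
Geostrophic balance (pressure-gradient force = Coriolis force):
V_g = (1/(fρ)) |∂P/∂n| = 2.35×10⁻⁴ / (1.44×10⁻⁴ × 0.646) = 2.53 m/s
Converting: 2.53 m/s × 3.6 = 9.11 km/h

9.11 km/h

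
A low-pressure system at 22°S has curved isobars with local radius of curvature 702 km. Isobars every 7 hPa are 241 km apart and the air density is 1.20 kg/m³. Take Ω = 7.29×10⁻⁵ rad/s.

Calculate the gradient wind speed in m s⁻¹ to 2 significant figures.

26 m s⁻¹

Coriolis parameter at 22°S:
f = 2Ω sin φ = 2 × 7.29×10⁻⁵ × sin 22° = 5.46×10⁻⁵ s⁻¹
Pressure gradient: |∂P/∂n| = 700 Pa / 241000 m = 2.90×10⁻³ Pa/m
Geostrophic speed: V_g = |∂P/∂n|/(fρ) = 2.90×10⁻³/(5.46×10⁻⁵ × 1.20) = 44.3 m/s
Around a low, centrifugal force acts outward with Coriolis, so pressure-gradient force balances both:
(1/ρ)|∂P/∂n| = fV + V²/R  →  V² + fR·V − fR·V_g = 0
With fR = 5.46×10⁻⁵ × 702×10³ m = 38.3 m/s:
V = [−fR + √((fR)² + 4 fR V_g)]/2 = [−38.3 + √(38.3² + 4×38.3×44.3)]/2 = 26.3 m/s
Subgeostrophic (V < V_g = 44.3 m/s), as expected around a low.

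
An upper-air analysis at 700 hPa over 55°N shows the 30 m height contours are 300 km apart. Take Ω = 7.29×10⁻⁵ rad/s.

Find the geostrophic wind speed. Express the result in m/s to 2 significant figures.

8.2 m/s

Coriolis parameter at 55°N:
f = 2Ω sin φ = 2 × 7.29×10⁻⁵ × sin 55° = 1.19×10⁻⁴ s⁻¹
Height gradient: |∂Z/∂n| = 30 m / 300000 m = 1.00×10⁻⁴
On a pressure surface, geostrophic balance gives V_g = (g/f)|∂Z/∂n|:
V_g = 9.81 × 1.00×10⁻⁴ / 1.19×10⁻⁴ = 8.21 m/s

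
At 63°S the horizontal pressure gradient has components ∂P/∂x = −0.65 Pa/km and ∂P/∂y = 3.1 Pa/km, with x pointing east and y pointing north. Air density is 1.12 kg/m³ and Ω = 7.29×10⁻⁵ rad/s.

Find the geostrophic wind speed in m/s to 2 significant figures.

22 m/s

Coriolis parameter at 63°S:
f = 2Ω sin φ = 2 × 7.29×10⁻⁵ × sin 63° = 1.30×10⁻⁴ s⁻¹
In the Southern Hemisphere f is negative: f = −1.30×10⁻⁴ s⁻¹.
Component geostrophic relations (x east, y north):
u_g = −(1/(fρ)) ∂P/∂y,  v_g = (1/(fρ)) ∂P/∂x
u_g = −(3.1×10⁻³)/(−1.30×10⁻⁴ × 1.12) = 21.3 m/s;  v_g = (−0.65×10⁻³)/(−1.30×10⁻⁴ × 1.12) = 4.47 m/s
|V_g| = √(u_g² + v_g²) = 21.8 m/s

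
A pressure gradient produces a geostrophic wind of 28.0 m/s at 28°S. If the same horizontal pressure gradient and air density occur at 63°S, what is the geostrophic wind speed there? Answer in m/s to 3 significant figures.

14.8 m/s

With the same pressure gradient and density, V_g ∝ 1/f ∝ 1/sin φ.
V₂ = V₁ · sin φ₁ / sin φ₂ = 28.0 × sin 28° / sin 63°
V₂ = 28.0 × 0.4695/0.8910 = 14.8 m/s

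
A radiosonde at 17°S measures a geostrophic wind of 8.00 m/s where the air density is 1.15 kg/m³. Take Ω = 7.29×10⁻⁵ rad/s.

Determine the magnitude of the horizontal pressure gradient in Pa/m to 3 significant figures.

3.92×10⁻⁴ Pa/m

Coriolis parameter at 17°S:
f = 2Ω sin φ = 2 × 7.29×10⁻⁵ × sin 17° = 4.26×10⁻⁵ s⁻¹
Geostrophic balance rearranged: |∂P/∂n| = f ρ V_g
|∂P/∂n| = 4.26×10⁻⁵ × 1.15 × 8.00 = 3.92×10⁻⁴ Pa/m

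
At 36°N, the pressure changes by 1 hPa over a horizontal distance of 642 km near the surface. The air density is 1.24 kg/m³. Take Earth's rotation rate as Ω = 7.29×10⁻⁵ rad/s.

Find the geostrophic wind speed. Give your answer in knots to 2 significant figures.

Coriolis parameter at 36°N:
f = 2Ω sin φ = 2 × 7.29×10⁻⁵ × sin 36° = 8.57×10⁻⁵ s⁻¹
Pressure gradient: |∂P/∂n| = 100 Pa / 642000 m = 1.56×10⁻⁴ Pa/m
Geostrophic balance (pressure-gradient force = Coriolis force):
V_g = (1/(fρ)) |∂P/∂n| = 1.56×10⁻⁴ / (8.57×10⁻⁵ × 1.24) = 1.47 m/s
Converting: 1.47 m/s × 1.944 = 2.8 knots

2.8 knots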